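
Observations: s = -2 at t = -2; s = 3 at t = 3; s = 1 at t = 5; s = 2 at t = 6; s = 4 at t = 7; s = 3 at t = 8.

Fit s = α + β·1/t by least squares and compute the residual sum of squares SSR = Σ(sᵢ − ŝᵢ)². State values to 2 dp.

SSR = 6.79

Entries of AᵀA: Σ1 = 6, Σ1/t = 131/280, Σ1/t·1/t = 328049/705600.
For Aᵀs: Σs = 11, Σ1/t·s = 2923/840.
Δ = 6·(328049/705600) − (131/280)² = 120923/47040.
α = (11·(328049/705600) − (131/280)·(2923/840))/(120923/47040) = 491960/362769; β = (6·(2923/840) − (131/280)·11)/(120923/47040) = 740040/120923.
Residuals: -107438/362769, -13063/32979, -573215/362769, -136442/362769, 641956/362769, 318832/362769; SSR = 2462018/362769.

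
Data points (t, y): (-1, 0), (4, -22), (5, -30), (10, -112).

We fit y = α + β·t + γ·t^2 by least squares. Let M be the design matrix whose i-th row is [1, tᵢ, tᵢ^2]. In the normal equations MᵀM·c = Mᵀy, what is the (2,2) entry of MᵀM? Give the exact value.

142

Row 2 ↔ basis t, column 2 ↔ basis t, so (MᵀM)_{2,2} = Σᵢ (t)·(t) = (-1)·(-1) + (4)·(4) + (5)·(5) + (10)·(10) = 142.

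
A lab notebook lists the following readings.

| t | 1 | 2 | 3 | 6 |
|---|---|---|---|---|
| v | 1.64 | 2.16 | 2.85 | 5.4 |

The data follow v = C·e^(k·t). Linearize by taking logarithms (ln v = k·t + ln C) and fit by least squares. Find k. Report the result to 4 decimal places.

Let Y = ln v. Fitting Y = k·t + ln C by least squares:
Sums: Σt = 12.0000, Σ(t)² = 50.0000, Σln v = 3.9985, Σt·ln v = 15.2953.
Normal system: [[50.0000, 12.0000]; [12.0000, 4]]·[k, ln C]ᵀ = [15.2953, 3.9985]ᵀ.
Slope k = (n·Σt·ln v − Σt·Σln v)/(n·Σ(t)² − (Σt)²) = (4·15.2953 − 12.0000·3.9985)/56.0000 = 0.23569; ln C = (Σln v − k·Σt)/n = 0.29255.

k = 0.2357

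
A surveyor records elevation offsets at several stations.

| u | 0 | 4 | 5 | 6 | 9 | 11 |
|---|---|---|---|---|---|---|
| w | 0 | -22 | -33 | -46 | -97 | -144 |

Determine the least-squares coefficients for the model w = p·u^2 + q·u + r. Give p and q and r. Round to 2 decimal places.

p = -1.08, q = -1.10, r = -0.13

Entries of XᵀX: Σu^2·u^2 = 23379, Σu^2·u = 2465, Σu^2 = 279, Σu·u = 279, Σu = 35, Σ1 = 6.
Right-hand side: Σu^2·w = -28114, Σu·w = -2986, Σw = -342.
Normal equations: [[23379, 2465, 279]; [2465, 279, 35]; [279, 35, 6]]·[p, q, r]ᵀ = [-28114, -2986, -342]ᵀ.
Inverting the 3×3 Gram matrix, [p, q, r]ᵀ = [-125741/115908, -42569/38636, -7421/57954]ᵀ.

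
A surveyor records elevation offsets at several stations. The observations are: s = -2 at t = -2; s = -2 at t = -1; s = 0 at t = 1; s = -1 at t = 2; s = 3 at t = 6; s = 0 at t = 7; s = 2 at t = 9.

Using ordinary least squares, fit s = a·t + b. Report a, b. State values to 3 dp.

a = 0.374, b = -1.176

Normal-equation sums: Σt·t = 176, Σt = 22, Σ1 = 7.
Moment sums: Σt·s = 40, Σs = 0.
Normal equations: [[176, 22]; [22, 7]]·[a, b]ᵀ = [40, 0]ᵀ.
det = 176·7 − 22² = 748.
a = (40·7 − 22·0)/748 = 70/187; b = (176·0 − 22·40)/748 = -20/17.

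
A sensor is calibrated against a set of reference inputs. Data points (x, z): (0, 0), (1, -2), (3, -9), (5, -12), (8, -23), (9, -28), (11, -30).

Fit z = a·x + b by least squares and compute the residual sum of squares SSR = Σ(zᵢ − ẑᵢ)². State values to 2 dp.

SSR = 12.85

From the data, Σx·x = 301, Σx = 37, Σ1 = 7.
Moment sums: Σx·z = -855, Σz = -104.
Normal equations: [[301, 37]; [37, 7]]·[a, b]ᵀ = [-855, -104]ᵀ.
Eliminating b: 7·(row 1) − 37·(row 2) gives 738·a = 7·(-855) − 37·(-104) = -2137, so a = -2137/738.
Then b = ((-104) − 37·(-2137/738))/7 = 331/738.
Residuals: -331/738, 55/123, -281/369, 749/369, -209/738, -881/369, 518/369; SSR = 9485/738.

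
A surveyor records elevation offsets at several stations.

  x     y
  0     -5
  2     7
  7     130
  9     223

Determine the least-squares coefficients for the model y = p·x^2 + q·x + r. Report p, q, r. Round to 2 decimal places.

p = 2.89, q = -0.88, r = -4.22

MᵀM·[p, q, r]ᵀ = Mᵀy reads: 8978·p + 1080·q + 134·r = 24461;  1080·p + 134·q + 18·r = 2931;  134·p + 18·q + 4·r = 355.
(Σx^2·x^2 = 8978, Σx^2·x = 1080, Σx^2 = 134, Σx·x = 134, Σx = 18, Σ1 = 4, Σx^2·y = 24461, Σx·y = 2931, Σy = 355.)
Solving the 3×3 system (Gaussian elimination) gives p = 81/28, q = -1299/1484, r = -895/212.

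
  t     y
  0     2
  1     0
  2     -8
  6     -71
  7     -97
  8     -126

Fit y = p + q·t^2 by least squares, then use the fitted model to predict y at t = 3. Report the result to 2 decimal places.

ŷ = -16.71

XᵀX·[p, q]ᵀ = Xᵀy reads: 6·p + 154·q = -300;  154·p + 7810·q = -15405.
(Σ1 = 6, Σt^2 = 154, Σt^2·t^2 = 7810, Σy = -300, Σt^2·y = -15405.)
det = 6·7810 − 154² = 23144.
p = ((-300)·7810 − 154·(-15405))/23144 = 1335/1052; q = (6·(-15405) − 154·(-300))/23144 = -23115/11572.
At t = 3: ŷ = (1335/1052)·(1) + (-23115/11572)·(9) = -96675/5786.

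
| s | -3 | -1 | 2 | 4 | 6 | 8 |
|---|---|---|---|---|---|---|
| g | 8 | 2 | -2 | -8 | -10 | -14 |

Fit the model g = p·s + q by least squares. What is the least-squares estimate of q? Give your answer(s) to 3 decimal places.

Setting ∂/∂p … = 0 gives: 130·p + 16·q = -234;  16·p + 6·q = -24.
Δ = 130·6 − 16² = 524.
p = ((-234)·6 − 16·(-24))/524 = -255/131; q = (130·(-24) − 16·(-234))/524 = 156/131.

q = 1.191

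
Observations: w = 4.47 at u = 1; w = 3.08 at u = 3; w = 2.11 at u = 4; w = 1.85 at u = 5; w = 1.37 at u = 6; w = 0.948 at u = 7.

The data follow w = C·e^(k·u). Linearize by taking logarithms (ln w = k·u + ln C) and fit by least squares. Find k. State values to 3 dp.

Let Y = ln w. Fitting Y = k·u + ln C by least squares:
Σu = 26.0000, Σ(u)² = 136.0000, Σln w = 4.2456, Σu·ln w = 12.4499.
Equations: 136.0000·k + 26.0000·ln C = 12.4499;  26.0000·k + 6·ln C = 4.2456.
Solving (det = 140.0000): k = -0.25490, ln C = 1.81217.

k = -0.255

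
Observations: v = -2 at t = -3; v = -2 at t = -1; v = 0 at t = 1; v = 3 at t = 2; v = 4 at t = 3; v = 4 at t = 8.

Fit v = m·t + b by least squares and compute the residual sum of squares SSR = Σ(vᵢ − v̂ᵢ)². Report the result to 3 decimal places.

From the data, Σt·t = 88, Σt = 10, Σ1 = 6.
And Σt·v = 58, Σv = 7.
Normal equations: [[88, 10]; [10, 6]]·[m, b]ᵀ = [58, 7]ᵀ.
det = 88·6 − 10² = 428.
m = (58·6 − 10·7)/428 = 139/214; b = (88·7 − 10·58)/428 = 9/107.
Residuals: -29/214, -307/214, -157/214, 173/107, 421/214, -137/107; SSR = 1149/107.

SSR = 10.738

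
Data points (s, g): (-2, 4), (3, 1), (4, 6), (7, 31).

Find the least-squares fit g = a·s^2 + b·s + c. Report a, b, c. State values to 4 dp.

a = 0.8955, b = -1.4745, c = -2.5380

MᵀM·[a, b, c]ᵀ = Mᵀg reads: 2754·a + 426·b + 78·c = 1640;  426·a + 78·b + 12·c = 236;  78·a + 12·b + 4·c = 42.
(Σs^2·s^2 = 2754, Σs^2·s = 426, Σs^2 = 78, Σs·s = 78, Σs = 12, Σ1 = 4, Σs^2·g = 1640, Σs·g = 236, Σg = 42.)
Row-reducing yields a = 2227/2487, b = -3667/2487, c = -2104/829.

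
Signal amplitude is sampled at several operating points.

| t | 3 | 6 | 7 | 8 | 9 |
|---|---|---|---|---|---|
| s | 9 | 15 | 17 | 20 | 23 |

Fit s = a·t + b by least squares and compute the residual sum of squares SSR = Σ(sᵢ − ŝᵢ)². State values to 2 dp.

With design matrix M, MᵀM = [[239, 33]; [33, 5]] and Mᵀs = [603, 84]ᵀ.
det = 239·5 − 33² = 106.
a = (603·5 − 33·84)/106 = 243/106; b = (239·84 − 33·603)/106 = 177/106.
Residuals: 24/53, -45/106, -38/53, -1/106, 37/53; SSR = 147/106.

SSR = 1.39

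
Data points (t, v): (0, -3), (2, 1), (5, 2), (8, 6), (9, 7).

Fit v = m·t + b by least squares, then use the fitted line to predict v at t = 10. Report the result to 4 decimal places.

v̂ = 7.9592

The normal equations are: 174·m + 24·b = 123;  24·m + 5·b = 13.
Eliminating b: 5·(row 1) − 24·(row 2) gives 294·m = 5·123 − 24·13 = 303, so m = 101/98.
Then b = (13 − 24·(101/98))/5 = -115/49.
At t = 10: v̂ = (101/98)·(10) + (-115/49)·(1) = 390/49.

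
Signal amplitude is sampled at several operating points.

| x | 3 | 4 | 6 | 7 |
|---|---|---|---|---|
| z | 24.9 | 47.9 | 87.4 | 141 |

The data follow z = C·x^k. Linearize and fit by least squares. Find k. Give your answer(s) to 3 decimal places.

Linearized form: ln z = k·ln x + ln C. From the 4 transformed points,
XᵀX = [[10.1257, 6.2226]; [6.2226, 4]], rhs = [26.5355, 16.5032]ᵀ  (here Σln x = 6.2226, Σ(ln x)² = 10.1257, Σln z = 16.5032, Σln x·ln z = 26.5355).
Δ = 10.1257·4 − (6.2226)² = 1.7825; k = (26.5355·4 − 6.2226·16.5032)/1.7825 = 1.93520, ln C = (10.1257·16.5032 − 6.2226·26.5355)/1.7825 = 1.11533.

k = 1.935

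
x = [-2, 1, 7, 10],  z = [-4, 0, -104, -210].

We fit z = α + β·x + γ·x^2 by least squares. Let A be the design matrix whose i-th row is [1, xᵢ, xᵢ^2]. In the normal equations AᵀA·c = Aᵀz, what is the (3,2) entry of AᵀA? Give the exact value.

Row 3 ↔ basis x^2, column 2 ↔ basis x, so (AᵀA)_{3,2} = Σᵢ (x^2)·(x) = (4)·(-2) + (1)·(1) + (49)·(7) + (100)·(10) = 1336.

1336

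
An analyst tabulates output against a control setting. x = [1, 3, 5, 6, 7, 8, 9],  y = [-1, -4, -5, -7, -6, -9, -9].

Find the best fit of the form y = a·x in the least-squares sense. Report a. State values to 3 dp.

Setting ∂/∂a … = 0 gives: 265·a = -275.
Hence a = -275 / 265 ≈ -1.03774.

a = -1.038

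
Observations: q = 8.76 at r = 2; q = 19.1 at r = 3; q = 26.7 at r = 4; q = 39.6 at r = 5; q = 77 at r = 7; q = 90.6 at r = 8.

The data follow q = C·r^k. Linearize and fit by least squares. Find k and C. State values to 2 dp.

Linearized form: ln q = k·ln r + ln C. From the 6 transformed points,
Over the data: Σln r = 8.8128, Σ(ln r)² = 14.3101, Σln q = 20.9336, Σln r·ln q = 33.0427.
Normal system: [[14.3101, 8.8128]; [8.8128, 6]]·[k, ln C]ᵀ = [33.0427, 20.9336]ᵀ.
Solving (det = 8.1947): k = 1.68056, ln C = 1.02052, so C = exp(1.02052) = 2.77464.

k = 1.68, C = 2.77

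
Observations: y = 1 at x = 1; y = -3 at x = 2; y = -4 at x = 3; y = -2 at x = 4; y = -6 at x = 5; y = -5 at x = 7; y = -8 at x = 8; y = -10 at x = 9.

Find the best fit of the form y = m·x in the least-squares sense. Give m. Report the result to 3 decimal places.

m = -0.980

Setting ∂/∂m … = 0 gives: 249·m = -244.
(Σx·x = 249, Σx·y = -244.)
Hence m = -244 / 249 ≈ -0.97992.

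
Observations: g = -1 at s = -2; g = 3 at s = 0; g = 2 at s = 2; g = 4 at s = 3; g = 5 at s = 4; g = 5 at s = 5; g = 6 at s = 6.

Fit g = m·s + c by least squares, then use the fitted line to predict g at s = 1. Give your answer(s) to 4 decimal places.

ĝ = 2.2006

Setting ∂/∂m … = 0 gives: 94·m + 18·c = 99;  18·m + 7·c = 24.
Eliminating c: 7·(row 1) − 18·(row 2) gives 334·m = 7·99 − 18·24 = 261, so m = 261/334.
Then c = (24 − 18·(261/334))/7 = 237/167.
At s = 1: ĝ = (261/334)·(1) + (237/167)·(1) = 735/334.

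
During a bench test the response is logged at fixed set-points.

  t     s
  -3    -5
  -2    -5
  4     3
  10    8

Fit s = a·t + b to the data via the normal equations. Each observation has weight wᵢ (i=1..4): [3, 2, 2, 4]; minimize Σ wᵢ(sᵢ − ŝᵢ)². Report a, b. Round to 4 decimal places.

a = 1.0337, b = -2.1074

Setting ∂/∂a … = 0 gives: 467·a + 35·b = 409;  35·a + 11·b = 13.
(Σwᵢ·t·t = 467, Σwᵢ·t = 35, Σwᵢ·1 = 11, Σwᵢ·t·s = 409, Σwᵢ·s = 13.)
Eliminating b: 11·(row 1) − 35·(row 2) gives 3912·a = 11·409 − 35·13 = 4044, so a = 337/326.
Then b = (13 − 35·(337/326))/11 = -687/326.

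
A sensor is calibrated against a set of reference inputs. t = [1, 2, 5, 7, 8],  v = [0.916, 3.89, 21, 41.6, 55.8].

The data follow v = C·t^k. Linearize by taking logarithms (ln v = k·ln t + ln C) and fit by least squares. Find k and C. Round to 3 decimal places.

k = 1.951, C = 0.946

Taking logs, ln v = k·ln t + ln C, so regress ln v on ln t.
Sums: Σln t = 6.3279, Σ(ln t)² = 11.1814, Σln v = 12.0651, Σln t·ln v = 21.4591.
Normal system: [[11.1814, 6.3279]; [6.3279, 5]]·[k, ln C]ᵀ = [21.4591, 12.0651]ᵀ.
Δ = 11.1814·5 − (6.3279)² = 15.8642; k = (21.4591·5 − 6.3279·12.0651)/15.8642 = 1.95086, ln C = (11.1814·12.0651 − 6.3279·21.4591)/15.8642 = -0.05597, so C = exp(-0.05597) = 0.94557.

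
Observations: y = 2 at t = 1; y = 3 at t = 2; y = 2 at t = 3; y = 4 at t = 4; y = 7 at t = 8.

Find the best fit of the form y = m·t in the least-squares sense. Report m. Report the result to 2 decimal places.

m = 0.91

Entries of MᵀM: Σt·t = 94.
And Σt·y = 86.
m = 86/94 = 0.914894.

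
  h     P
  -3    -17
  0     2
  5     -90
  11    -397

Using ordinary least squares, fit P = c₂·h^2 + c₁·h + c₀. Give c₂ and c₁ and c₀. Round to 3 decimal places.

Normal-equation sums: Σh^2·h^2 = 15347, Σh^2·h = 1429, Σh^2 = 155, Σh·h = 155, Σh = 13, Σ1 = 4.
Moment sums: Σh^2·P = -50440, Σh·P = -4766, ΣP = -502.
MᵀM·[c₂, c₁, c₀]ᵀ = MᵀP becomes [[15347, 1429, 155]; [1429, 155, 13]; [155, 13, 4]]·[c₂, c₁, c₀]ᵀ = [-50440, -4766, -502]ᵀ.
Row-reducing yields c₂ = -131921/43796, c₁ = -134977/43796, c₀ = 13554/10949.

c₂ = -3.012, c₁ = -3.082, c₀ = 1.238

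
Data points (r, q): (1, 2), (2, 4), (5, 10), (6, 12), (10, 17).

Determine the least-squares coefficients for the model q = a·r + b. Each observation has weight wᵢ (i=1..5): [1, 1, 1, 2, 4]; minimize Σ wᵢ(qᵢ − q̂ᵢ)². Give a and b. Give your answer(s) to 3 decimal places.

a = 1.608, b = 1.281

Normal-equation sums: Σwᵢ·r·r = 502, Σwᵢ·r = 60, Σwᵢ·1 = 9.
For XᵀWq: Σwᵢ·r·q = 884, Σwᵢ·q = 108.
Normal equations: [[502, 60]; [60, 9]]·[a, b]ᵀ = [884, 108]ᵀ.
Δ = 502·9 − 60² = 918.
a = (884·9 − 60·108)/918 = 82/51; b = (502·108 − 60·884)/918 = 196/153.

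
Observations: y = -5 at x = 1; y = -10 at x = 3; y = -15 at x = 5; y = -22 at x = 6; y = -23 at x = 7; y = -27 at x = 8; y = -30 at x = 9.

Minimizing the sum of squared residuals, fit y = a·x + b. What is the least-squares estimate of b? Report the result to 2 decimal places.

Entries of MᵀM: Σx·x = 265, Σx = 39, Σ1 = 7.
For Mᵀy: Σx·y = -889, Σy = -132.
MᵀM·[a, b]ᵀ = Mᵀy becomes [[265, 39]; [39, 7]]·[a, b]ᵀ = [-889, -132]ᵀ.
det = 265·7 − 39² = 334.
a = ((-889)·7 − 39·(-132))/334 = -1075/334; b = (265·(-132) − 39·(-889))/334 = -309/334.

b = -0.93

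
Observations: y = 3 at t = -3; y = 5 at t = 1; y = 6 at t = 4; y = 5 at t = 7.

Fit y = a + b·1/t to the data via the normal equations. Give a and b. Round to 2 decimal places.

Compute the Gram sums: Σ1 = 4, Σ1/t = 89/84, Σ1/t·1/t = 8425/7056.
And Σy = 19, Σ1/t·y = 87/14.
Normal equations: [[4, 89/84]; [89/84, 8425/7056]]·[a, b]ᵀ = [19, 87/14]ᵀ.
Δ = 4·(8425/7056) − (89/84)² = 8593/2352.
a = (19·(8425/7056) − (89/84)·(87/14))/(8593/2352) = 113617/25779; b = (4·(87/14) − (89/84)·19)/(8593/2352) = 11116/8593.

a = 4.41, b = 1.29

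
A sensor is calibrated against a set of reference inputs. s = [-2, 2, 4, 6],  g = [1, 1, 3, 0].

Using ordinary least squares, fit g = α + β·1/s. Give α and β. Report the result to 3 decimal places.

α = 1.206, β = 0.419

Sums needed: Σ1 = 4, Σ1/s = 5/12, Σ1/s·1/s = 85/144.
Right-hand side: Σg = 5, Σ1/s·g = 3/4.
Normal equations: [[4, 5/12]; [5/12, 85/144]]·[α, β]ᵀ = [5, 3/4]ᵀ.
Eliminating β: (85/144)·(row 1) − (5/12)·(row 2) gives (35/16)·α = (85/144)·5 − (5/12)·(3/4) = 95/36, so α = 76/63.
Then β = ((3/4) − (5/12)·(76/63))/(85/144) = 44/105.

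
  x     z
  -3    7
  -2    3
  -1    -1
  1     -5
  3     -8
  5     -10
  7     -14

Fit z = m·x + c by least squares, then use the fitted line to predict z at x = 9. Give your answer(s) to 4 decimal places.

The normal system AᵀA·[m, c]ᵀ = Aᵀz is [[98, 10]; [10, 7]]·[m, c]ᵀ = [-203, -28]ᵀ.
Eliminating c: 7·(row 1) − 10·(row 2) gives 586·m = 7·(-203) − 10·(-28) = -1141, so m = -1141/586.
Then c = ((-28) − 10·(-1141/586))/7 = -357/293.
At x = 9: ẑ = (-1141/586)·(9) + (-357/293)·(1) = -10983/586.

ẑ = -18.7423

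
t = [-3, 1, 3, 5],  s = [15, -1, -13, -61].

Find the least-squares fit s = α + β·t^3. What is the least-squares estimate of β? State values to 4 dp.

β = -0.4950

Setting ∂/∂α … = 0 gives: 4·α + 126·β = -60;  126·α + 17084·β = -8382.
(Σ1 = 4, Σt^3 = 126, Σt^3·t^3 = 17084, Σs = -60, Σt^3·s = -8382.)
Determinant 4·17084 − 126² = 52460.
α = ((-60)·17084 − 126·(-8382))/52460 = 7773/13115; β = (4·(-8382) − 126·(-60))/52460 = -6492/13115.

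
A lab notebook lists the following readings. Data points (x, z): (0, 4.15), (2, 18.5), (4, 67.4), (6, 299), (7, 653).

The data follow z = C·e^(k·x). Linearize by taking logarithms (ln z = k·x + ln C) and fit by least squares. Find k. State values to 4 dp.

k = 0.7154

Linearized form: ln z = k·x + ln C. From the 5 transformed points,
AᵀA = [[105.0000, 19.0000]; [19.0000, 5]], rhs = [102.2518, 20.7335]ᵀ  (here Σx = 19.0000, Σ(x)² = 105.0000, Σln z = 20.7335, Σx·ln z = 102.2518).
Solving (det = 164.0000): k = 0.71538, ln C = 1.42828.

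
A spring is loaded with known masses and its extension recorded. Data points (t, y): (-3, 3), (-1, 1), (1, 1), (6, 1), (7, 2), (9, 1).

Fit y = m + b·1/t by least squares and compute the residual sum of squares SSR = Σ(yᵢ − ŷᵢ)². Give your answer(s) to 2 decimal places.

Entries of MᵀM: Σ1 = 6, Σ1/t = 11/126, Σ1/t·1/t = 34477/15876.
For Mᵀy: Σy = 9, Σ1/t·y = -55/126.
Determinant 6·(34477/15876) − (11/126)² = 206741/15876.
m = (9·(34477/15876) − (11/126)·(-55/126))/(206741/15876) = 310898/206741; b = (6·(-55/126) − (11/126)·9)/(206741/15876) = -54054/206741.
Residuals: 291307/206741, -158211/206741, -50103/206741, -95148/206741, 110306/206741, -98151/206741; SSR = 692920/206741.

SSR = 3.35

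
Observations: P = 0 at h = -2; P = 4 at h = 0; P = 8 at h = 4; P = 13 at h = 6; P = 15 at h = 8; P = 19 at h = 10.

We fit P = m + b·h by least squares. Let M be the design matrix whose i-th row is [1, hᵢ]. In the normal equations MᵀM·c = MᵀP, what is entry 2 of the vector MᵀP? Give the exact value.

Entry 2 ↔ basis h, so (MᵀP)_{2} = Σᵢ (h)·Pᵢ = (-2)·(0) + (0)·(4) + (4)·(8) + (6)·(13) + (8)·(15) + (10)·(19) = 420.

420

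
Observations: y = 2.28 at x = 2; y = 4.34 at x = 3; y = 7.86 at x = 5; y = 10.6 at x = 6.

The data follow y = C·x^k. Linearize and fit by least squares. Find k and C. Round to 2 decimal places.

k = 1.36, C = 0.92

Let Y = ln y. Fitting Y = k·ln x + ln C by least squares:
AᵀA = [[7.4881, 5.1930]; [5.1930, 4]], rhs = [9.7323, 6.7147]ᵀ  (here Σln x = 5.1930, Σ(ln x)² = 7.4881, Σln y = 6.7147, Σln x·ln y = 9.7323).
Slope k = (n·Σln x·ln y − Σln x·Σln y)/(n·Σ(ln x)² − (Σln x)²) = (4·9.7323 − 5.1930·6.7147)/2.9856 = 1.35991; ln C = (Σln y − k·Σln x)/n = -0.08681, so C = exp(-0.08681) = 0.91685.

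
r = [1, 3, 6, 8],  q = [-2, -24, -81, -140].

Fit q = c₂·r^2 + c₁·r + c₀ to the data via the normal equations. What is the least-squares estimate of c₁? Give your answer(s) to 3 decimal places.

c₁ = -2.953

Compute the Gram sums: Σr^2·r^2 = 5474, Σr^2·r = 756, Σr^2 = 110, Σr·r = 110, Σr = 18, Σ1 = 4.
Moment sums: Σr^2·q = -12094, Σr·q = -1680, Σq = -247.
Normal equations: [[5474, 756, 110]; [756, 110, 18]; [110, 18, 4]]·[c₂, c₁, c₀]ᵀ = [-12094, -1680, -247]ᵀ.
Solving the 3×3 system (Gaussian elimination) gives c₂ = -37/20, c₁ = -1713/580, c₀ = 1401/580.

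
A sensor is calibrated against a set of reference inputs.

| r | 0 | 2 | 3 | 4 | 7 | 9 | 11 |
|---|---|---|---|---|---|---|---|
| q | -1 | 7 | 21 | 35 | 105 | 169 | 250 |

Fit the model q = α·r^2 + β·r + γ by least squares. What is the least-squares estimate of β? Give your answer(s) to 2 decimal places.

AᵀA·[α, β, γ]ᵀ = Aᵀq reads: 23956·α + 2502·β + 280·γ = 49861;  2502·α + 280·β + 36·γ = 5223;  280·α + 36·β + 7·γ = 586.
(Σr^2·r^2 = 23956, Σr^2·r = 2502, Σr^2 = 280, Σr·r = 280, Σr = 36, Σ1 = 7, Σr^2·q = 49861, Σr·q = 5223, Σq = 586.)
Row-reducing yields α = 186619/95846, β = 142971/95846, γ = -88180/47923.

β = 1.49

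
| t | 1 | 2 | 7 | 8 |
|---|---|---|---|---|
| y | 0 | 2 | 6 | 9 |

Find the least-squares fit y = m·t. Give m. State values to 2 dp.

The normal equations are: 118·m = 118.
m = 118/118 = 1.

m = 1.00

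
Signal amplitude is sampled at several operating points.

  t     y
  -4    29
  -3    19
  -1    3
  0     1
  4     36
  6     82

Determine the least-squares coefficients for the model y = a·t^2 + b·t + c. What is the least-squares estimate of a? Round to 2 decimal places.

a = 2.07

Normal-equation sums: Σt^2·t^2 = 1890, Σt^2·t = 188, Σt^2 = 78, Σt·t = 78, Σt = 2, Σ1 = 6.
For Aᵀy: Σt^2·y = 4166, Σt·y = 460, Σy = 170.
Normal equations: [[1890, 188, 78]; [188, 78, 2]; [78, 2, 6]]·[a, b, c]ᵀ = [4166, 460, 170]ᵀ.
Inverting the 3×3 Gram matrix, [a, b, c]ᵀ = [21481/10375, 9112/10375, 11668/10375]ᵀ.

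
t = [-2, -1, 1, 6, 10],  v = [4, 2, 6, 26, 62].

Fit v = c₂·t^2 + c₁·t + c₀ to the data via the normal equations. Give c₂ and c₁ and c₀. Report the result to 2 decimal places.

c₂ = 0.49, c₁ = 0.89, c₀ = 3.47

The normal equations are: 11314·c₂ + 1208·c₁ + 142·c₀ = 7160;  1208·c₂ + 142·c₁ + 14·c₀ = 772;  142·c₂ + 14·c₁ + 5·c₀ = 100.
Row-reducing yields c₂ = 18908/38233, c₁ = 33926/38233, c₀ = 132680/38233.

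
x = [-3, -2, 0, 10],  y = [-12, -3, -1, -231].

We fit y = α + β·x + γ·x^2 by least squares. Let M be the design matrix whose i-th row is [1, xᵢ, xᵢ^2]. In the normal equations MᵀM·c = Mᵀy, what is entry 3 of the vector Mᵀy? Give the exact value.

Entry 3 ↔ basis x^2, so (Mᵀy)_{3} = Σᵢ (x^2)·yᵢ = (9)·(-12) + (4)·(-3) + (0)·(-1) + (100)·(-231) = -23220.

-23220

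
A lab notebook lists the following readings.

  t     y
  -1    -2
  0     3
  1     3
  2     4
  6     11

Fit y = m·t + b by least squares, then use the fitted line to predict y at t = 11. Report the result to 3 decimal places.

The normal system XᵀX·[m, b]ᵀ = Xᵀy is [[42, 8]; [8, 5]]·[m, b]ᵀ = [79, 19]ᵀ.
Δ = 42·5 − 8² = 146.
m = (79·5 − 8·19)/146 = 243/146; b = (42·19 − 8·79)/146 = 83/73.
At t = 11: ŷ = (243/146)·(11) + (83/73)·(1) = 2839/146.

ŷ = 19.445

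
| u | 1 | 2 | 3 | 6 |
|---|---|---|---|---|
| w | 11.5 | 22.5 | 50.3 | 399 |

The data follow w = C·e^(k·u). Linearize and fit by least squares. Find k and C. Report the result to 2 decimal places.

k = 0.71, C = 5.64

Taking logs, ln w = k·u + ln C, so regress ln w on u.
XᵀX = [[50.0000, 12.0000]; [12.0000, 4]], rhs = [56.3572, 15.4628]ᵀ  (here Σu = 12.0000, Σ(u)² = 50.0000, Σln w = 15.4628, Σu·ln w = 56.3572).
Slope k = (n·Σu·ln w − Σu·Σln w)/(n·Σ(u)² − (Σu)²) = (4·56.3572 − 12.0000·15.4628)/56.0000 = 0.71205; ln C = (Σln w − k·Σu)/n = 1.72956, so C = exp(1.72956) = 5.63819.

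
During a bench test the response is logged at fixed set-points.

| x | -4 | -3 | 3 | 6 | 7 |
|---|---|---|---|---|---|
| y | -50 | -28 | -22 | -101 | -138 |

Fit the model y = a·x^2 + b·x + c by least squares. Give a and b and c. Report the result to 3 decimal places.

From the data, Σx^2·x^2 = 4115, Σx^2·x = 495, Σx^2 = 119, Σx·x = 119, Σx = 9, Σ1 = 5.
Right-hand side: Σx^2·y = -11648, Σx·y = -1354, Σy = -339.
MᵀM·[a, b, c]ᵀ = Mᵀy becomes [[4115, 495, 119]; [495, 119, 9]; [119, 9, 5]]·[a, b, c]ᵀ = [-11648, -1354, -339]ᵀ.
Solving the 3×3 system (Gaussian elimination) gives a = -397861/132558, b = 42551/44186, c = 125942/66279.

a = -3.001, b = 0.963, c = 1.900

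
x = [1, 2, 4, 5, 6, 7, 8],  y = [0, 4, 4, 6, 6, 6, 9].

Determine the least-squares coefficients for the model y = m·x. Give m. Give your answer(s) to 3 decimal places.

m = 1.046

AᵀA·[m]ᵀ = Aᵀy reads: 195·m = 204.
(Σx·x = 195, Σx·y = 204.)
m = 204/195 = 1.04615.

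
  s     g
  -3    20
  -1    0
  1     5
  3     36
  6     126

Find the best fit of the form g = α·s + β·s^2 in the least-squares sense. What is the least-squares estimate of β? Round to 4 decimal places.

β = 3.0702

AᵀA·[α, β]ᵀ = Aᵀg reads: 56·α + 216·β = 809;  216·α + 1460·β = 5045.
Eliminating β: 1460·(row 1) − 216·(row 2) gives 35104·α = 1460·809 − 216·5045 = 91420, so α = 22855/8776.
Then β = (5045 − 216·(22855/8776))/1460 = 3368/1097.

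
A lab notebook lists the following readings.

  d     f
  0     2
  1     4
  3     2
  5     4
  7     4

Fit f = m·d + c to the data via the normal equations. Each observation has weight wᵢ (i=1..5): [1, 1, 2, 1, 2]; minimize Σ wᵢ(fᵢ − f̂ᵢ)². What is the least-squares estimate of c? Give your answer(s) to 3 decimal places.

Compute the Gram sums: Σwᵢ·d·d = 142, Σwᵢ·d = 26, Σwᵢ·1 = 7.
Right-hand side: Σwᵢ·d·f = 92, Σwᵢ·f = 22.
XᵀWX·[m, c]ᵀ = XᵀWf becomes [[142, 26]; [26, 7]]·[m, c]ᵀ = [92, 22]ᵀ.
Determinant 142·7 − 26² = 318.
m = (92·7 − 26·22)/318 = 12/53; c = (142·22 − 26·92)/318 = 122/53.

c = 2.302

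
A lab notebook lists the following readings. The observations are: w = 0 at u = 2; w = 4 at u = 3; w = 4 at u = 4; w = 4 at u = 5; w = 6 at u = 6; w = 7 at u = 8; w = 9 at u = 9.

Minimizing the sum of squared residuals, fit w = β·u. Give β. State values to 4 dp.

β = 0.9404

XᵀX·[β]ᵀ = Xᵀw reads: 235·β = 221.
(Σu·u = 235, Σu·w = 221.)
β = 221/235 = 0.940426.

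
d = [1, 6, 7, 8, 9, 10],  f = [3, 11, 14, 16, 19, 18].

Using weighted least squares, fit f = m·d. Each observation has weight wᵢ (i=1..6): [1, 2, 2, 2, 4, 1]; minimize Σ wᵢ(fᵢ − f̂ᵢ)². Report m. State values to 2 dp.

Normal-equation sums: Σwᵢ·d·d = 723.
For AᵀWf: Σwᵢ·d·f = 1451.
So AᵀWA·[m]ᵀ = AᵀWf: [[723]]·[m]ᵀ = [1451]ᵀ.
m = 1451/723 = 2.00692.

m = 2.01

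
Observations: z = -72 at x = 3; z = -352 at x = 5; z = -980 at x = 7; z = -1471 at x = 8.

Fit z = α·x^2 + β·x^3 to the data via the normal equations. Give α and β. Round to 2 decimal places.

With design matrix M, MᵀM = [[7203, 52943]; [52943, 396147]] and Mᵀz = [-151612, -1135236]ᵀ.
Eliminating β: 396147·(row 1) − 52943·(row 2) gives 50485592·α = 396147·(-151612) − 52943·(-1135236) = 42160584, so α = 5270073/6310699.
Then β = ((-1135236) − 52943·(5270073/6310699))/396147 = -18788849/6310699.

α = 0.84, β = -2.98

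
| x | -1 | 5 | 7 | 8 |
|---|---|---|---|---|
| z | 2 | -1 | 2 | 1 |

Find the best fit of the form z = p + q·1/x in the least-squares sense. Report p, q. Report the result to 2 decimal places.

The normal system AᵀA·[p, q]ᵀ = Aᵀz is [[4, -149/280]; [-149/280, 84361/78400]]·[p, q]ᵀ = [4, -501/280]ᵀ.
Eliminating q: (84361/78400)·(row 1) − (-149/280)·(row 2) gives (315243/78400)·p = (84361/78400)·4 − (-149/280)·(-501/280) = 52559/15680, so p = 262795/315243.
Then q = ((-501/280) − (-149/280)·(262795/315243))/(84361/78400) = -394240/315243.

p = 0.83, q = -1.25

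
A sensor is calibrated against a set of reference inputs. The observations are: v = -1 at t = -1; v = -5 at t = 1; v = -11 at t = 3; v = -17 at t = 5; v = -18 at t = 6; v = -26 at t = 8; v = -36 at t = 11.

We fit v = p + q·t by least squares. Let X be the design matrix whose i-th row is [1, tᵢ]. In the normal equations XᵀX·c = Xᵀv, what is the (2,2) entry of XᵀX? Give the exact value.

Row 2 ↔ basis t, column 2 ↔ basis t, so (XᵀX)_{2,2} = Σᵢ (t)·(t) = (-1)·(-1) + (1)·(1) + (3)·(3) + (5)·(5) + (6)·(6) + (8)·(8) + (11)·(11) = 257.

257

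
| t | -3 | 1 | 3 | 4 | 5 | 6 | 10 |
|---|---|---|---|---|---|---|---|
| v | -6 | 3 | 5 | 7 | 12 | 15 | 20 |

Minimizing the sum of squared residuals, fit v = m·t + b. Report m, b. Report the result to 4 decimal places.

m = 2.0718, b = 0.3046

With design matrix A, AᵀA = [[196, 26]; [26, 7]] and Aᵀv = [414, 56]ᵀ.
Δ = 196·7 − 26² = 696.
m = (414·7 − 26·56)/696 = 721/348; b = (196·56 − 26·414)/696 = 53/174.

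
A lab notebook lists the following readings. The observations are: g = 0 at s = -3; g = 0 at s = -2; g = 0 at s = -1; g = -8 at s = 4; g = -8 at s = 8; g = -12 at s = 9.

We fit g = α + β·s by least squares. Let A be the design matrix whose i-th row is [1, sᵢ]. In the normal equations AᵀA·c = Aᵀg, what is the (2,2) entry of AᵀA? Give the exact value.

Row 2 ↔ basis s, column 2 ↔ basis s, so (AᵀA)_{2,2} = Σᵢ (s)·(s) = (-3)·(-3) + (-2)·(-2) + (-1)·(-1) + (4)·(4) + (8)·(8) + (9)·(9) = 175.

175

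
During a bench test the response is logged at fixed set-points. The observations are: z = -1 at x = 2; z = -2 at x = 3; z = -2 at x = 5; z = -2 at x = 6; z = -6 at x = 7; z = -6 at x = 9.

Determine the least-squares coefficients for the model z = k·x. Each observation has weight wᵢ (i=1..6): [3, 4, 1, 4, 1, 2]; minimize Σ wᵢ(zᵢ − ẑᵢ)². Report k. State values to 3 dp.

k = -0.556

Sums needed: Σwᵢ·x·x = 428.
Moment sums: Σwᵢ·x·z = -238.
So AᵀWA·[k]ᵀ = AᵀWz: [[428]]·[k]ᵀ = [-238]ᵀ.
k = (-238)/428 = -0.556075.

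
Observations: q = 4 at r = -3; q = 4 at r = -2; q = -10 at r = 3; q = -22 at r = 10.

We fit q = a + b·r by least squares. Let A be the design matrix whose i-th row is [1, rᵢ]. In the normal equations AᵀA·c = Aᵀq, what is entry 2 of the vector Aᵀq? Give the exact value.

-270

Entry 2 ↔ basis r, so (Aᵀq)_{2} = Σᵢ (r)·qᵢ = (-3)·(4) + (-2)·(4) + (3)·(-10) + (10)·(-22) = -270.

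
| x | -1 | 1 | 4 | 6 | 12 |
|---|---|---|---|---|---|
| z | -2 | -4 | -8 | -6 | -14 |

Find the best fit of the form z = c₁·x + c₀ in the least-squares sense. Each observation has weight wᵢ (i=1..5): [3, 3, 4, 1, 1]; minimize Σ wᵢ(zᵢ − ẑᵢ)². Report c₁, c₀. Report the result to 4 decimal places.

Forming AᵀWA = [[250, 34]; [34, 12]] and AᵀWz = [-338, -70]ᵀ gives AᵀWA·[c₁, c₀]ᵀ = AᵀWz.
Determinant 250·12 − 34² = 1844.
c₁ = ((-338)·12 − 34·(-70))/1844 = -419/461; c₀ = (250·(-70) − 34·(-338))/1844 = -1502/461.

c₁ = -0.9089, c₀ = -3.2581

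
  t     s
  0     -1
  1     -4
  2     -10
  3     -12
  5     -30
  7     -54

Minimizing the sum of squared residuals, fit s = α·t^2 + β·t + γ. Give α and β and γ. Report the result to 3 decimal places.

α = -0.862, β = -1.415, γ = -1.611

The normal system XᵀX·[α, β, γ]ᵀ = Xᵀs is [[3124, 504, 88]; [504, 88, 18]; [88, 18, 6]]·[α, β, γ]ᵀ = [-3548, -588, -111]ᵀ.
Row-reducing yields α = -306/355, β = -201/142, γ = -572/355.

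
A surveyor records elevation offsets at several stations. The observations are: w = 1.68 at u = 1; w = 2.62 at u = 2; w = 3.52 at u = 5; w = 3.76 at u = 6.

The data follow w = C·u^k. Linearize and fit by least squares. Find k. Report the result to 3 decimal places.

Let Y = ln w. Fitting Y = k·ln u + ln C by least squares:
AᵀA = [[6.2811, 4.0943]; [4.0943, 4]], rhs = [5.0661, 4.0648]ᵀ  (here Σln u = 4.0943, Σ(ln u)² = 6.2811, Σln w = 4.0648, Σln u·ln w = 5.0661).
Solving (det = 8.3609): k = 0.43314, ln C = 0.57286.

k = 0.433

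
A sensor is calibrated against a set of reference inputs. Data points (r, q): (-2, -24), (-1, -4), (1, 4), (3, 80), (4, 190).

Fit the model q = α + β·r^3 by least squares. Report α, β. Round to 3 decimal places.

α = -0.112, β = 2.971

XᵀX·[α, β]ᵀ = Xᵀq reads: 5·α + 83·β = 246;  83·α + 4891·β = 14520.
det = 5·4891 − 83² = 17566.
α = (246·4891 − 83·14520)/17566 = -987/8783; β = (5·14520 − 83·246)/17566 = 26091/8783.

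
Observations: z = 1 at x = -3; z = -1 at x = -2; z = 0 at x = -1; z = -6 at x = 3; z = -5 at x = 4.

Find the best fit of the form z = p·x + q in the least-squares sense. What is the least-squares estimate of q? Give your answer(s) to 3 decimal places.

MᵀM·[p, q]ᵀ = Mᵀz reads: 39·p + 1·q = -39;  1·p + 5·q = -11.
Determinant 39·5 − 1² = 194.
p = ((-39)·5 − 1·(-11))/194 = -92/97; q = (39·(-11) − 1·(-39))/194 = -195/97.

q = -2.010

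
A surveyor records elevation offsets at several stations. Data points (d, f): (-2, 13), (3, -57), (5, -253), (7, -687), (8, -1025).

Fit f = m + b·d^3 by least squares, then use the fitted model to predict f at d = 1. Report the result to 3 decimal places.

The normal equations are: 5·m + 999·b = -2009;  999·m + 396211·b = -793709.
Δ = 5·396211 − 999² = 983054.
m = ((-2009)·396211 − 999·(-793709))/983054 = -1536304/491527; b = (5·(-793709) − 999·(-2009))/983054 = -980777/491527.
At d = 1: f̂ = (-1536304/491527)·(1) + (-980777/491527)·(1) = -2517081/491527.

f̂ = -5.121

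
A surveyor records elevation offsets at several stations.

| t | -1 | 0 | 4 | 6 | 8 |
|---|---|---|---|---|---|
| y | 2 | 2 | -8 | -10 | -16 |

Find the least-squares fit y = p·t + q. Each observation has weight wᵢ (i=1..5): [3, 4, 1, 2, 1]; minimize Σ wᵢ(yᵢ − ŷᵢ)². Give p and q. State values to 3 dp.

p = -1.991, q = 1.073

Normal-equation sums: Σwᵢ·t·t = 155, Σwᵢ·t = 21, Σwᵢ·1 = 11.
And Σwᵢ·t·y = -286, Σwᵢ·y = -30.
MᵀWM·[p, q]ᵀ = MᵀWy becomes [[155, 21]; [21, 11]]·[p, q]ᵀ = [-286, -30]ᵀ.
Δ = 155·11 − 21² = 1264.
p = ((-286)·11 − 21·(-30))/1264 = -629/316; q = (155·(-30) − 21·(-286))/1264 = 339/316.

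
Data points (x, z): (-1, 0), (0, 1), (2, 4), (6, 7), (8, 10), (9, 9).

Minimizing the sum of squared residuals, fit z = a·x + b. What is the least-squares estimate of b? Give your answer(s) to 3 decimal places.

Entries of MᵀM: Σx·x = 186, Σx = 24, Σ1 = 6.
For Mᵀz: Σx·z = 211, Σz = 31.
Normal equations: [[186, 24]; [24, 6]]·[a, b]ᵀ = [211, 31]ᵀ.
Eliminating b: 6·(row 1) − 24·(row 2) gives 540·a = 6·211 − 24·31 = 522, so a = 29/30.
Then b = (31 − 24·(29/30))/6 = 13/10.

b = 1.300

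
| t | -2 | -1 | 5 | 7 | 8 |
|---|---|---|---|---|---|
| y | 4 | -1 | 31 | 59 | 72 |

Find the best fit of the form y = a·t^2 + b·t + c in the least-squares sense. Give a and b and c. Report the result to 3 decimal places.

The normal equations are: 7139·a + 971·b + 143·c = 8289;  971·a + 143·b + 17·c = 1137;  143·a + 17·b + 5·c = 165.
Inverting the 3×3 Gram matrix, [a, b, c]ᵀ = [3461/3439, 3556/3439, 2412/3439]ᵀ.

a = 1.006, b = 1.034, c = 0.701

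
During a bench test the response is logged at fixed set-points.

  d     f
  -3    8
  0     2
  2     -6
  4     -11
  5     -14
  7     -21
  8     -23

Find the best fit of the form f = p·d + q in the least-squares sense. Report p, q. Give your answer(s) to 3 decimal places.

p = -2.925, q = 0.325

XᵀX·[p, q]ᵀ = Xᵀf reads: 167·p + 23·q = -481;  23·p + 7·q = -65.
Eliminating q: 7·(row 1) − 23·(row 2) gives 640·p = 7·(-481) − 23·(-65) = -1872, so p = -117/40.
Then q = ((-65) − 23·(-117/40))/7 = 13/40.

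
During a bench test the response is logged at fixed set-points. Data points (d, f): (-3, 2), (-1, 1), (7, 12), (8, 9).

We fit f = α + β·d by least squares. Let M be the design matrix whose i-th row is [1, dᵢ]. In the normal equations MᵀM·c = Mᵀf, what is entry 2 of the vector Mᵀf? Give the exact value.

149

Entry 2 ↔ basis d, so (Mᵀf)_{2} = Σᵢ (d)·fᵢ = (-3)·(2) + (-1)·(1) + (7)·(12) + (8)·(9) = 149.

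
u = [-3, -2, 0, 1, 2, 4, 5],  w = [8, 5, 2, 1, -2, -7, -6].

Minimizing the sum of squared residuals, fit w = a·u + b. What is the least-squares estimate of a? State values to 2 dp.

MᵀM·[a, b]ᵀ = Mᵀw reads: 59·a + 7·b = -95;  7·a + 7·b = 1.
(Σu·u = 59, Σu = 7, Σ1 = 7, Σu·w = -95, Σw = 1.)
det = 59·7 − 7² = 364.
a = ((-95)·7 − 7·1)/364 = -24/13; b = (59·1 − 7·(-95))/364 = 181/91.

a = -1.85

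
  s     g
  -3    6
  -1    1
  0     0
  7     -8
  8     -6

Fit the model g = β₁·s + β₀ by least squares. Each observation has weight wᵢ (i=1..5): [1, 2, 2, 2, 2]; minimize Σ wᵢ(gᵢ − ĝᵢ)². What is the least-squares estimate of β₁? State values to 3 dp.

β₁ = -1.029

Forming XᵀWX = [[237, 25]; [25, 9]] and XᵀWg = [-228, -20]ᵀ gives XᵀWX·[β₁, β₀]ᵀ = XᵀWg.
Eliminating β₀: 9·(row 1) − 25·(row 2) gives 1508·β₁ = 9·(-228) − 25·(-20) = -1552, so β₁ = -388/377.
Then β₀ = ((-20) − 25·(-388/377))/9 = 240/377.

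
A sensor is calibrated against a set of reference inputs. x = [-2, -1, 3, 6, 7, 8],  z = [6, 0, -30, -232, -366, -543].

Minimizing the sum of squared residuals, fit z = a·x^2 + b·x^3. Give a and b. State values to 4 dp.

AᵀA·[a, b]ᵀ = Aᵀz reads: 7891·a + 57561·b = -61284;  57561·a + 427243·b = -454524.
(Σx^2·x^2 = 7891, Σx^2·x^3 = 57561, Σx^3·x^3 = 427243, Σx^2·z = -61284, Σx^3·z = -454524.)
Δ = 7891·427243 − 57561² = 58105792.
a = ((-61284)·427243 − 57561·(-454524))/58105792 = -1269003/3631612; b = (7891·(-454524) − 57561·(-61284))/58105792 = -3692535/3631612.

a = -0.3494, b = -1.0168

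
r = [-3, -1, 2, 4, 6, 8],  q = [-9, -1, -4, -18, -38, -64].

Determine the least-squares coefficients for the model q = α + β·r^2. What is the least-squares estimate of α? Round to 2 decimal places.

α = -0.54

From the data, Σ1 = 6, Σr^2 = 130, Σr^2·r^2 = 5746.
Moment sums: Σq = -134, Σr^2·q = -5850.
Eliminating β: 5746·(row 1) − 130·(row 2) gives 17576·α = 5746·(-134) − 130·(-5850) = -9464, so α = -7/13.
Then β = ((-5850) − 130·(-7/13))/5746 = -170/169.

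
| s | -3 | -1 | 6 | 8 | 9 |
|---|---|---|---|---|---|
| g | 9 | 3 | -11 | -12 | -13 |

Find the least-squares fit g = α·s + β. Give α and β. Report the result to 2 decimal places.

AᵀA·[α, β]ᵀ = Aᵀg reads: 191·α + 19·β = -309;  19·α + 5·β = -24.
(Σs·s = 191, Σs = 19, Σ1 = 5, Σs·g = -309, Σg = -24.)
Eliminating β: 5·(row 1) − 19·(row 2) gives 594·α = 5·(-309) − 19·(-24) = -1089, so α = -11/6.
Then β = ((-24) − 19·(-11/6))/5 = 13/6.

α = -1.83, β = 2.17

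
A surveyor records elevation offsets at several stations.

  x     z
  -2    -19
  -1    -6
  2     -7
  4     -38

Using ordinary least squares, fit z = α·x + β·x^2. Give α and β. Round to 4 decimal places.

Entries of AᵀA: Σx·x = 25, Σx·x^2 = 63, Σx^2·x^2 = 289.
Moment sums: Σx·z = -122, Σx^2·z = -718.
Normal equations: [[25, 63]; [63, 289]]·[α, β]ᵀ = [-122, -718]ᵀ.
det = 25·289 − 63² = 3256.
α = ((-122)·289 − 63·(-718))/3256 = 1247/407; β = (25·(-718) − 63·(-122))/3256 = -1283/407.

α = 3.0639, β = -3.1523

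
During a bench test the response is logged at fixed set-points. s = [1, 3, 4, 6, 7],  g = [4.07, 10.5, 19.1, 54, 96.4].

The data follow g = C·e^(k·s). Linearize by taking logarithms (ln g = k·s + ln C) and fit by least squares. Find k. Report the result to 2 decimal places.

k = 0.53

Taking logs, ln g = k·s + ln C, so regress ln g on s.
XᵀX = [[111.0000, 21.0000]; [21.0000, 5]], rhs = [76.1700, 15.2622]ᵀ  (here Σs = 21.0000, Σ(s)² = 111.0000, Σln g = 15.2622, Σs·ln g = 76.1700).
Δ = 111.0000·5 − (21.0000)² = 114.0000; k = (76.1700·5 − 21.0000·15.2622)/114.0000 = 0.52933, ln C = (111.0000·15.2622 − 21.0000·76.1700)/114.0000 = 0.82925.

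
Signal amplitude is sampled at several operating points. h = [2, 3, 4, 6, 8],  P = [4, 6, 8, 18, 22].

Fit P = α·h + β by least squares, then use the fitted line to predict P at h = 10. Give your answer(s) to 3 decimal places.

Entries of XᵀX: Σh·h = 129, Σh = 23, Σ1 = 5.
And Σh·P = 342, ΣP = 58.
Eliminating β: 5·(row 1) − 23·(row 2) gives 116·α = 5·342 − 23·58 = 376, so α = 94/29.
Then β = (58 − 23·(94/29))/5 = -96/29.
At h = 10: P̂ = (94/29)·(10) + (-96/29)·(1) = 844/29.

P̂ = 29.103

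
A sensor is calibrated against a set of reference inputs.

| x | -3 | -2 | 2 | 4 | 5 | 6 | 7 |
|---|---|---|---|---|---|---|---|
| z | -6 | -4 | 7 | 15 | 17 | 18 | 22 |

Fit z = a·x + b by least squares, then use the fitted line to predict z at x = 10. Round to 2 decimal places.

The normal system MᵀM·[a, b]ᵀ = Mᵀz is [[143, 19]; [19, 7]]·[a, b]ᵀ = [447, 69]ᵀ.
Δ = 143·7 − 19² = 640.
a = (447·7 − 19·69)/640 = 909/320; b = (143·69 − 19·447)/640 = 687/320.
At x = 10: ẑ = (909/320)·(10) + (687/320)·(1) = 9777/320.

ẑ = 30.55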